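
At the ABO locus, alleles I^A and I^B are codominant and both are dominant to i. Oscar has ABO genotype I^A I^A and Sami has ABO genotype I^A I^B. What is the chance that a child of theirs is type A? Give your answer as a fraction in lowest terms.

ABO cross I^A I^A × I^A I^B → offspring phenotypes: 1/2 A, 1/2 AB.
So P(type A) = 1/2.

1/2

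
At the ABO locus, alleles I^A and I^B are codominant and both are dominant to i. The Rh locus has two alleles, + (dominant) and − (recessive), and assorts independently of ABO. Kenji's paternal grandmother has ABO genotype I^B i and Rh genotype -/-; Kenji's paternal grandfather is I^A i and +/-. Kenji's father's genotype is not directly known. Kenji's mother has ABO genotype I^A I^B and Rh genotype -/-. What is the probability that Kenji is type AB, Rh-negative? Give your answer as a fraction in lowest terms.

Kenji's father's ABO genotype from I^B i × I^A i: 1/4 I^A I^B, 1/4 I^A i, 1/4 I^B i, 1/4 i i.
Crossing each possibility with the mother I^A I^B and summing P(type AB): 1/4·1/2 + 1/4·1/4 + 1/4·1/4 + 1/4·0 = 1/4.
Similarly for Rh via the father's Rh distribution: P(Rh-) = 3/4.
Independent loci: 1/4 × 3/4 = 3/16.

3/16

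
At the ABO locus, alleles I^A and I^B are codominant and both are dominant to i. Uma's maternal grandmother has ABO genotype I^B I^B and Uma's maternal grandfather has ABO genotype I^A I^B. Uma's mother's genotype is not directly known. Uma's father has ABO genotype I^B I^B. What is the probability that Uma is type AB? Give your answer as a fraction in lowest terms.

Uma's mother's ABO genotype from I^B I^B × I^A I^B: 1/2 I^A I^B, 1/2 I^B I^B.
Crossing each possibility with the father I^B I^B and summing P(type AB): 1/2·1/2 + 1/2·0 = 1/4.

1/4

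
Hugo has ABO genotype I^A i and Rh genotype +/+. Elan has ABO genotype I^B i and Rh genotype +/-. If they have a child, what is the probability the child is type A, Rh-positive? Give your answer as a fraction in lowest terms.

1/4

ABO cross I^A i × I^B i → offspring phenotypes: 1/4 O, 1/4 A, 1/4 B, 1/4 AB.
Rh cross +/+ × +/- → 1 Rh+.
Independent loci: P(type A, Rh-positive) = 1/4 × 1 = 1/4.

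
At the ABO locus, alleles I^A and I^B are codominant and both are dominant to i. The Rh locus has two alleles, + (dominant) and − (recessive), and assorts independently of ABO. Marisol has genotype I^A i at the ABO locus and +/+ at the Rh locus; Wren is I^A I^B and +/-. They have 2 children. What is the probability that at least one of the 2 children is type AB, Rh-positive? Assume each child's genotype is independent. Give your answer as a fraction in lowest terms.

7/16

ABO cross I^A i × I^A I^B → 1/2 A, 1/4 B, 1/4 AB.
Rh cross +/+ × +/- → 1 Rh+; so P(type AB, Rh-positive) = 1/4 × 1 = 1/4 per child.
P(none) = (3/4)^2 = 9/16; P(at least one) = 1 − 9/16 = 7/16.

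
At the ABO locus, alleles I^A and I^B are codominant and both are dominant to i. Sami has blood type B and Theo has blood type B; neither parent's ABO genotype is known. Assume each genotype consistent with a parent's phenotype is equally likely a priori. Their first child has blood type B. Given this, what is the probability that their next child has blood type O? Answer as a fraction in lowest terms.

Possible genotypes: Sami ∈ {I^B I^B, I^B i}; Theo ∈ {I^B I^B, I^B i}.
Weight each parental genotype pair by prior × P(type-B child):
  I^B I^B × I^B I^B: posterior weight 4/15; P(next child type O) = 0.
  I^B I^B × I^B i: posterior weight 4/15; P(next child type O) = 0.
  I^B i × I^B I^B: posterior weight 4/15; P(next child type O) = 0.
  I^B i × I^B i: posterior weight 1/5; P(next child type O) = 1/4.
Weighted sum = 1/20.

1/20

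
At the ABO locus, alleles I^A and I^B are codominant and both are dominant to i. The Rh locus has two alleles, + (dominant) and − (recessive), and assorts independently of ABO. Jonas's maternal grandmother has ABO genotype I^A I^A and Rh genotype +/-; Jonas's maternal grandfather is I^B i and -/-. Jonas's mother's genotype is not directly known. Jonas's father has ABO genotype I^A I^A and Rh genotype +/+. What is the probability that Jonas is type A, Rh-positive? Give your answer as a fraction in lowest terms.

3/4

Jonas's mother's ABO genotype from I^A I^A × I^B i: 1/2 I^A I^B, 1/2 I^A i.
Crossing each possibility with the father I^A I^A and summing P(type A): 1/2·1/2 + 1/2·1 = 3/4.
Similarly for Rh via the mother's Rh distribution: P(Rh+) = 1.
Independent loci: 3/4 × 1 = 3/4.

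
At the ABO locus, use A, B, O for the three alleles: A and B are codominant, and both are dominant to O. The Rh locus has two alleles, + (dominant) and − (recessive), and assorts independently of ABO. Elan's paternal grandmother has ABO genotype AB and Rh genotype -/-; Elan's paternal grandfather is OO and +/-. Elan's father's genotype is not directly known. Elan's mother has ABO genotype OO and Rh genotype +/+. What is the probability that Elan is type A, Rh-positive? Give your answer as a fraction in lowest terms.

Elan's father's ABO genotype from AB × OO: 1/2 AO, 1/2 BO.
Crossing each possibility with the mother OO and summing P(type A): 1/2·1/2 + 1/2·0 = 1/4.
Similarly for Rh via the father's Rh distribution: P(Rh+) = 1.
Independent loci: 1/4 × 1 = 1/4.

1/4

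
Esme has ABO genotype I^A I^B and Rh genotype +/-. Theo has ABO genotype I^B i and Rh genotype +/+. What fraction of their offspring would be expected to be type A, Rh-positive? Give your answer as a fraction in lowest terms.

ABO cross I^A I^B × I^B i → offspring phenotypes: 1/4 A, 1/2 B, 1/4 AB.
Rh cross +/- × +/+ → 1 Rh+.
Independent loci: P(type A, Rh-positive) = 1/4 × 1 = 1/4.

1/4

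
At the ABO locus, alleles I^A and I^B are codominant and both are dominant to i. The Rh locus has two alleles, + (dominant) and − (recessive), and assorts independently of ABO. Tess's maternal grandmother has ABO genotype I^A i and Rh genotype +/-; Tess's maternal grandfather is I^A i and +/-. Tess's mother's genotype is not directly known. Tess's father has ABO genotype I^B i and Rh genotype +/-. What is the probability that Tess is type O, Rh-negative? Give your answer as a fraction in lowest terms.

Tess's mother's ABO genotype from I^A i × I^A i: 1/4 I^A I^A, 1/2 I^A i, 1/4 i i.
Crossing each possibility with the father I^B i and summing P(type O): 1/4·0 + 1/2·1/4 + 1/4·1/2 = 1/4.
Similarly for Rh via the mother's Rh distribution: P(Rh-) = 1/4.
Independent loci: 1/4 × 1/4 = 1/16.

1/16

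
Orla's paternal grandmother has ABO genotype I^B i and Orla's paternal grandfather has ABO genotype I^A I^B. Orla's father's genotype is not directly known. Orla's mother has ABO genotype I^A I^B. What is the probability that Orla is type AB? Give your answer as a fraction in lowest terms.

3/8

Orla's father's ABO genotype from I^B i × I^A I^B: 1/4 I^A I^B, 1/4 I^A i, 1/4 I^B I^B, 1/4 I^B i.
Crossing each possibility with the mother I^A I^B and summing P(type AB): 1/4·1/2 + 1/4·1/4 + 1/4·1/2 + 1/4·1/4 = 3/8.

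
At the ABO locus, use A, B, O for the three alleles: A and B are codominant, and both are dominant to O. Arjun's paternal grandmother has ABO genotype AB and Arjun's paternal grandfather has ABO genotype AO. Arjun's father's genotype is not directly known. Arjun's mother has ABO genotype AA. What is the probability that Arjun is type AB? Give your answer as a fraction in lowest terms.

Arjun's father's ABO genotype from AB × AO: 1/4 AA, 1/4 AB, 1/4 AO, 1/4 BO.
Crossing each possibility with the mother AA and summing P(type AB): 1/4·0 + 1/4·1/2 + 1/4·0 + 1/4·1/2 = 1/4.

1/4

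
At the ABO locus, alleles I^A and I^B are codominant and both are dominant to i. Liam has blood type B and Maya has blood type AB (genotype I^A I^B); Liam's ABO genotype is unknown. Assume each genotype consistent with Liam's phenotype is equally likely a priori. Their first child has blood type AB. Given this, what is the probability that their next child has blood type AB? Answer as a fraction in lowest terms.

5/12

Possible genotypes: Liam ∈ {I^B I^B, I^B i}; Maya ∈ {I^A I^B}.
Weight each parental genotype pair by prior × P(type-AB child):
  I^B I^B × I^A I^B: posterior weight 2/3; P(next child type AB) = 1/2.
  I^B i × I^A I^B: posterior weight 1/3; P(next child type AB) = 1/4.
Weighted sum = 5/12.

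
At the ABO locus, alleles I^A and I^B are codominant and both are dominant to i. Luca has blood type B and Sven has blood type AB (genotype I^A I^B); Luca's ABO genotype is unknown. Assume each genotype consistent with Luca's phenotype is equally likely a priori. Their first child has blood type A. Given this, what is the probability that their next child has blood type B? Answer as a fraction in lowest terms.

1/2

Possible genotypes: Luca ∈ {I^B I^B, I^B i}; Sven ∈ {I^A I^B}.
Weight each parental genotype pair by prior × P(type-A child):
  I^B i × I^A I^B: posterior weight 1; P(next child type B) = 1/2.
Weighted sum = 1/2.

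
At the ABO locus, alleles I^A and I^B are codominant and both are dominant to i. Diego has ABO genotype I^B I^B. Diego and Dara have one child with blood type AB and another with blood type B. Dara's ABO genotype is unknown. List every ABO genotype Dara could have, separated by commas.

I^A I^B, I^A i

For each candidate genotype of Dara, check whether crossing it with I^B I^B can produce every observed child phenotype.
  I^A I^A → possible child types {AB} ✗
  I^A I^B → possible child types {B, AB} ✓
  I^A i → possible child types {B, AB} ✓
  I^B I^B → possible child types {B} ✗
  I^B i → possible child types {B} ✗
  i i → possible child types {B} ✗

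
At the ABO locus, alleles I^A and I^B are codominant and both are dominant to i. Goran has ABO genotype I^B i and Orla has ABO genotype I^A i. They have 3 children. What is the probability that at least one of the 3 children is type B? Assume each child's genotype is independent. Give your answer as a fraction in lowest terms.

37/64

ABO cross I^B i × I^A i → 1/4 O, 1/4 A, 1/4 B, 1/4 AB.
So P(type B) = 1/4 per child.
P(none) = (3/4)^3 = 27/64; P(at least one) = 1 − 27/64 = 37/64.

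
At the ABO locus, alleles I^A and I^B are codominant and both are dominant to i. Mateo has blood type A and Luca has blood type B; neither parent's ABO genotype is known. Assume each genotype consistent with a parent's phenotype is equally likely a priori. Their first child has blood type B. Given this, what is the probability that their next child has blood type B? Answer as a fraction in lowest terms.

Possible genotypes: Mateo ∈ {I^A I^A, I^A i}; Luca ∈ {I^B I^B, I^B i}.
Weight each parental genotype pair by prior × P(type-B child):
  I^A i × I^B I^B: posterior weight 2/3; P(next child type B) = 1/2.
  I^A i × I^B i: posterior weight 1/3; P(next child type B) = 1/4.
Weighted sum = 5/12.

5/12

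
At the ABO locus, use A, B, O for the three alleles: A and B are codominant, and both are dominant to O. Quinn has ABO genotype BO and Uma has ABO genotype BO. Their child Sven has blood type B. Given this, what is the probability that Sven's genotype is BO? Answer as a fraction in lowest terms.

2/3

Cross BO × BO → 1/4 BB, 1/2 BO, 1/4 OO.
Type-B genotypes among offspring: BB (1/4), BO (1/2); total 3/4.
P(BO | type B) = (1/2) / (3/4) = 2/3.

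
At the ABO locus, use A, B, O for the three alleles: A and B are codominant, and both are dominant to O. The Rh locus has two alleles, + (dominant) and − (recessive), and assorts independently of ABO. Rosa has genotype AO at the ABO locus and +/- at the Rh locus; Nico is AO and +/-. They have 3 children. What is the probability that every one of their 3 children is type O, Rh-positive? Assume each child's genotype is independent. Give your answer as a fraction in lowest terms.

27/4096

ABO cross AO × AO → 1/4 O, 3/4 A.
Rh cross +/- × +/- → 3/4 Rh+, 1/4 Rh-; so P(type O, Rh-positive) = 1/4 × 3/4 = 3/16 per child.
All 3 independent: (3/16)^3 = 27/4096.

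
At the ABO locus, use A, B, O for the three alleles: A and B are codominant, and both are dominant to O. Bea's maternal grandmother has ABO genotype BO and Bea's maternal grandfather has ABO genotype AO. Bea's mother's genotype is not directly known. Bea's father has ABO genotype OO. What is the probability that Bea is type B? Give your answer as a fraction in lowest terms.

Bea's mother's ABO genotype from BO × AO: 1/4 AB, 1/4 AO, 1/4 BO, 1/4 OO.
Crossing each possibility with the father OO and summing P(type B): 1/4·1/2 + 1/4·0 + 1/4·1/2 + 1/4·0 = 1/4.

1/4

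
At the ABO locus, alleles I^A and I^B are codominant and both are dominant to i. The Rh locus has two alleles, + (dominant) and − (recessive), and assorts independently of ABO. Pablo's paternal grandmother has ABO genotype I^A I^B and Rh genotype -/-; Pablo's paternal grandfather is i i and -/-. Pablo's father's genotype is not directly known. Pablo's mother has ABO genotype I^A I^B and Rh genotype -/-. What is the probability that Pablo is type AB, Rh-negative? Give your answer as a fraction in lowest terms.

Pablo's father's ABO genotype from I^A I^B × i i: 1/2 I^A i, 1/2 I^B i.
Crossing each possibility with the mother I^A I^B and summing P(type AB): 1/2·1/4 + 1/2·1/4 = 1/4.
Similarly for Rh via the father's Rh distribution: P(Rh-) = 1.
Independent loci: 1/4 × 1 = 1/4.

1/4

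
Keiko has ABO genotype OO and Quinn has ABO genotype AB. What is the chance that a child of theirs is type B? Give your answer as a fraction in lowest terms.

ABO cross OO × AB → offspring phenotypes: 1/2 A, 1/2 B.
So P(type B) = 1/2.

1/2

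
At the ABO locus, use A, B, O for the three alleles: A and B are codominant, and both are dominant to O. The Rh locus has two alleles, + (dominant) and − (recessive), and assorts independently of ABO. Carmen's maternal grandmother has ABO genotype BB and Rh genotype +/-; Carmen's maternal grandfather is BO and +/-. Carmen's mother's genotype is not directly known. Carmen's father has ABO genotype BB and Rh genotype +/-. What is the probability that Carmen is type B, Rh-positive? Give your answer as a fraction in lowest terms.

Carmen's mother's ABO genotype from BB × BO: 1/2 BB, 1/2 BO.
Crossing each possibility with the father BB and summing P(type B): 1/2·1 + 1/2·1 = 1.
Similarly for Rh via the mother's Rh distribution: P(Rh+) = 3/4.
Independent loci: 1 × 3/4 = 3/4.

3/4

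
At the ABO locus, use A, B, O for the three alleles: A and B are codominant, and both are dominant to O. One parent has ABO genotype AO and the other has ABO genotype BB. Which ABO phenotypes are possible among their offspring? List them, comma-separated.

Gametes from AO × BB give offspring ABO genotypes AB, BO, i.e. phenotypes B, AB.

B, AB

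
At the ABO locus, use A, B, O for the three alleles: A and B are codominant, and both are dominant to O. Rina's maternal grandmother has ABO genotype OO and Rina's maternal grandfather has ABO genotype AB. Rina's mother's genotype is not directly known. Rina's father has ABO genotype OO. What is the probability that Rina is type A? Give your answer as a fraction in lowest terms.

Rina's mother's ABO genotype from OO × AB: 1/2 AO, 1/2 BO.
Crossing each possibility with the father OO and summing P(type A): 1/2·1/2 + 1/2·0 = 1/4.

1/4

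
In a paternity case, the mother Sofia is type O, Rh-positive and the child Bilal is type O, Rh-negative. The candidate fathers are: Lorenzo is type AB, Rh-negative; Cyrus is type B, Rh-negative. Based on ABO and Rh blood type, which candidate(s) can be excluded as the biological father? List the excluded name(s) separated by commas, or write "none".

A candidate is excluded only if no genotype consistent with his phenotype could produce a type O, Rh-negative child with a type O, Rh-positive mother.
Lorenzo (type AB, Rh-): no genotype consistent with that phenotype can produce a type-O Rh- child with a type-O mother.

Lorenzo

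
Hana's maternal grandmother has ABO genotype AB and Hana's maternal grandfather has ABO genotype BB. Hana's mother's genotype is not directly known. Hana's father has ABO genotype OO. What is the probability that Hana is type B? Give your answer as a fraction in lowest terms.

3/4

Hana's mother's ABO genotype from AB × BB: 1/2 AB, 1/2 BB.
Crossing each possibility with the father OO and summing P(type B): 1/2·1/2 + 1/2·1 = 3/4.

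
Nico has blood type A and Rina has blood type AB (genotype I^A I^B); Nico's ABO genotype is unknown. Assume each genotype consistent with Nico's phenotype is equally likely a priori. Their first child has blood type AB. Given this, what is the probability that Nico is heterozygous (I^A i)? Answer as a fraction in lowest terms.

Possible genotypes: Nico ∈ {I^A I^A, I^A i}; Rina ∈ {I^A I^B}.
Weight each parental genotype pair by prior × P(type-AB child):
  I^A I^A × I^A I^B: posterior weight 2/3.
  I^A i × I^A I^B: posterior weight 1/3.
Sum the posterior weight over pairs where Nico is I^A i: 1/3.

1/3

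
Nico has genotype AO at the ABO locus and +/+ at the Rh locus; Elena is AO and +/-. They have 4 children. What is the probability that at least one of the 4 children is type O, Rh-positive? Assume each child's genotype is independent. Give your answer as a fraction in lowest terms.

175/256

ABO cross AO × AO → 1/4 O, 3/4 A.
Rh cross +/+ × +/- → 1 Rh+; so P(type O, Rh-positive) = 1/4 × 1 = 1/4 per child.
P(none) = (3/4)^4 = 81/256; P(at least one) = 1 − 81/256 = 175/256.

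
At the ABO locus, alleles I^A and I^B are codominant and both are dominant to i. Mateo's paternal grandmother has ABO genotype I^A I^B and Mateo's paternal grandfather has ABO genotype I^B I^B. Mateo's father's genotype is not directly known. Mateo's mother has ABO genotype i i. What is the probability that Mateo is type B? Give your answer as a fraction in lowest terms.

Mateo's father's ABO genotype from I^A I^B × I^B I^B: 1/2 I^A I^B, 1/2 I^B I^B.
Crossing each possibility with the mother i i and summing P(type B): 1/2·1/2 + 1/2·1 = 3/4.

3/4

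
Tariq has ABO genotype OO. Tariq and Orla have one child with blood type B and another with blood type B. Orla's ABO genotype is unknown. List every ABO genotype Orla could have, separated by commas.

For each candidate genotype of Orla, check whether crossing it with OO can produce every observed child phenotype.
  AA → possible child types {A} ✗
  AB → possible child types {A, B} ✓
  AO → possible child types {O, A} ✗
  BB → possible child types {B} ✓
  BO → possible child types {O, B} ✓
  OO → possible child types {O} ✗

AB, BB, BO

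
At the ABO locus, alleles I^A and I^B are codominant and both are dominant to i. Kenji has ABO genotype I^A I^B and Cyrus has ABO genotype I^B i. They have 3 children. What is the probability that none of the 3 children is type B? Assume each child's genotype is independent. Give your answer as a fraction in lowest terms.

1/8

ABO cross I^A I^B × I^B i → 1/4 A, 1/2 B, 1/4 AB.
So P(type B) = 1/2 per child.
P(not type B) = 1/2 for one child; (1/2)^3 = 1/8.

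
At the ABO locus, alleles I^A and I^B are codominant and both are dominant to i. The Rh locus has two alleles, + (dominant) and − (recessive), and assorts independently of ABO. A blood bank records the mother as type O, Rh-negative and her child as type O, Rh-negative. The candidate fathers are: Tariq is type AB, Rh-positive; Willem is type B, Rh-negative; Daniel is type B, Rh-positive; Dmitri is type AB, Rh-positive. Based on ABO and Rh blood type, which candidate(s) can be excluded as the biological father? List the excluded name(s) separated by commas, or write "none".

Tariq, Dmitri

A candidate is excluded only if no genotype consistent with his phenotype could produce a type O, Rh-negative child with a type O, Rh-negative mother.
Tariq (type AB, Rh+): no genotype consistent with that phenotype can produce a type-O Rh- child with a type-O mother.
Dmitri (type AB, Rh+): no genotype consistent with that phenotype can produce a type-O Rh- child with a type-O mother.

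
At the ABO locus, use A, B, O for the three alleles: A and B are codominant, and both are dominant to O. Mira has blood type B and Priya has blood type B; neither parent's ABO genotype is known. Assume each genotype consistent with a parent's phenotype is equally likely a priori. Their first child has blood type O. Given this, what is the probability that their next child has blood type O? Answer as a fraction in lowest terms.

Possible genotypes: Mira ∈ {BB, BO}; Priya ∈ {BB, BO}.
Weight each parental genotype pair by prior × P(type-O child):
  BO × BO: posterior weight 1; P(next child type O) = 1/4.
Weighted sum = 1/4.

1/4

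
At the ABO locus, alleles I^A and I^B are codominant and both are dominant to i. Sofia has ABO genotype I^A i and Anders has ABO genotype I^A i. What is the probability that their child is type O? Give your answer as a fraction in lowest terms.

1/4

ABO cross I^A i × I^A i → offspring phenotypes: 1/4 O, 3/4 A.
So P(type O) = 1/4.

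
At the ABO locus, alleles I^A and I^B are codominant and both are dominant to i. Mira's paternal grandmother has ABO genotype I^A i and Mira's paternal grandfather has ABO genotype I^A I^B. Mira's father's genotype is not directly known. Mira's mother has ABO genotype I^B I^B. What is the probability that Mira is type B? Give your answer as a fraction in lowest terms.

1/2

Mira's father's ABO genotype from I^A i × I^A I^B: 1/4 I^A I^A, 1/4 I^A I^B, 1/4 I^A i, 1/4 I^B i.
Crossing each possibility with the mother I^B I^B and summing P(type B): 1/4·0 + 1/4·1/2 + 1/4·1/2 + 1/4·1 = 1/2.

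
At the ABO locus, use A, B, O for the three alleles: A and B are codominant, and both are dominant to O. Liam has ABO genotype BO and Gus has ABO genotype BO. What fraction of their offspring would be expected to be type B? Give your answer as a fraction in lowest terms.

ABO cross BO × BO → offspring phenotypes: 1/4 O, 3/4 B.
So P(type B) = 3/4.

3/4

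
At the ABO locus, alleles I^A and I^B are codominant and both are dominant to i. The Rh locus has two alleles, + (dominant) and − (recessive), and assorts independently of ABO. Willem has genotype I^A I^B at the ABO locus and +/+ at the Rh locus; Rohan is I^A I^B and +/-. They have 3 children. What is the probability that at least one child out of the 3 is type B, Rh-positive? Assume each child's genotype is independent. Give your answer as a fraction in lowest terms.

37/64

ABO cross I^A I^B × I^A I^B → 1/4 A, 1/4 B, 1/2 AB.
Rh cross +/+ × +/- → 1 Rh+; so P(type B, Rh-positive) = 1/4 × 1 = 1/4 per child.
P(none) = (3/4)^3 = 27/64; P(at least one) = 1 − 27/64 = 37/64.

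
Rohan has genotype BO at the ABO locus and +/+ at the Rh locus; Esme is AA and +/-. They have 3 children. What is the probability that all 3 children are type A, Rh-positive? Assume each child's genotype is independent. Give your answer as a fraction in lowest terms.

1/8

ABO cross BO × AA → 1/2 A, 1/2 AB.
Rh cross +/+ × +/- → 1 Rh+; so P(type A, Rh-positive) = 1/2 × 1 = 1/2 per child.
All 3 independent: (1/2)^3 = 1/8.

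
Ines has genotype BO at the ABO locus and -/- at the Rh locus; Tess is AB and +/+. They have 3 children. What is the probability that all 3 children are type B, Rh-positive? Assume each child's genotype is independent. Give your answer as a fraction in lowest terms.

1/8

ABO cross BO × AB → 1/4 A, 1/2 B, 1/4 AB.
Rh cross -/- × +/+ → 1 Rh+; so P(type B, Rh-positive) = 1/2 × 1 = 1/2 per child.
All 3 independent: (1/2)^3 = 1/8.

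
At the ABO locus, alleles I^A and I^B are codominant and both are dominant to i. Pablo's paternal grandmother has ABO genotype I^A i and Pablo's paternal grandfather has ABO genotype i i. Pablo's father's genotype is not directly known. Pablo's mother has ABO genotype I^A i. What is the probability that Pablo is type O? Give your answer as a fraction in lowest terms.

Pablo's father's ABO genotype from I^A i × i i: 1/2 I^A i, 1/2 i i.
Crossing each possibility with the mother I^A i and summing P(type O): 1/2·1/4 + 1/2·1/2 = 3/8.

3/8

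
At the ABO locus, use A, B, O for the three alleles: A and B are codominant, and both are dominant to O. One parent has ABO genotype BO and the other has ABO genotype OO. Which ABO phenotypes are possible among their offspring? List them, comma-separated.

Gametes from BO × OO give offspring ABO genotypes BO, OO, i.e. phenotypes O, B.

O, B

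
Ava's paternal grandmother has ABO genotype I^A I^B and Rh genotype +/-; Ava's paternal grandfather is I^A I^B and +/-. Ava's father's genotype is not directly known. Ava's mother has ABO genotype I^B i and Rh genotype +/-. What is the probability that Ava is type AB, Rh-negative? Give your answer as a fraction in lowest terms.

Ava's father's ABO genotype from I^A I^B × I^A I^B: 1/4 I^A I^A, 1/2 I^A I^B, 1/4 I^B I^B.
Crossing each possibility with the mother I^B i and summing P(type AB): 1/4·1/2 + 1/2·1/4 + 1/4·0 = 1/4.
Similarly for Rh via the father's Rh distribution: P(Rh-) = 1/4.
Independent loci: 1/4 × 1/4 = 1/16.

1/16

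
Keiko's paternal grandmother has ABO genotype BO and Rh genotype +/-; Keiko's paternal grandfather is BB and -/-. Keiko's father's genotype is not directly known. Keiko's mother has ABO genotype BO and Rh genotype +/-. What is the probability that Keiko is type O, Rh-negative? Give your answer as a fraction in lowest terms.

3/64

Keiko's father's ABO genotype from BO × BB: 1/2 BB, 1/2 BO.
Crossing each possibility with the mother BO and summing P(type O): 1/2·0 + 1/2·1/4 = 1/8.
Similarly for Rh via the father's Rh distribution: P(Rh-) = 3/8.
Independent loci: 1/8 × 3/8 = 3/64.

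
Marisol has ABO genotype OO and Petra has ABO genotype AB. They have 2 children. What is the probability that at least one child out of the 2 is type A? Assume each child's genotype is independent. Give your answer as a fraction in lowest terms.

ABO cross OO × AB → 1/2 A, 1/2 B.
So P(type A) = 1/2 per child.
P(none) = (1/2)^2 = 1/4; P(at least one) = 1 − 1/4 = 3/4.

3/4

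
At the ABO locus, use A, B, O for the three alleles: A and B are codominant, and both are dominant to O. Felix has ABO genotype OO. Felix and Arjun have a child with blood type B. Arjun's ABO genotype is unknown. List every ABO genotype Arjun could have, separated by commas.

AB, BB, BO

For each candidate genotype of Arjun, check whether crossing it with OO can produce every observed child phenotype.
  AA → possible child types {A} ✗
  AB → possible child types {A, B} ✓
  AO → possible child types {O, A} ✗
  BB → possible child types {B} ✓
  BO → possible child types {O, B} ✓
  OO → possible child types {O} ✗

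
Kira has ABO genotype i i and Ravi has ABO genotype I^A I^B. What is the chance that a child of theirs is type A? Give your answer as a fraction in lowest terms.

ABO cross i i × I^A I^B → offspring phenotypes: 1/2 A, 1/2 B.
So P(type A) = 1/2.

1/2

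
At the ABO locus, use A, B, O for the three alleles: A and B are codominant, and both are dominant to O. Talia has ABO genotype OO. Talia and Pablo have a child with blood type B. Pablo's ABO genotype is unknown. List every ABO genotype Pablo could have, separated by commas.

For each candidate genotype of Pablo, check whether crossing it with OO can produce every observed child phenotype.
  AA → possible child types {A} ✗
  AB → possible child types {A, B} ✓
  AO → possible child types {O, A} ✗
  BB → possible child types {B} ✓
  BO → possible child types {O, B} ✓
  OO → possible child types {O} ✗

AB, BB, BO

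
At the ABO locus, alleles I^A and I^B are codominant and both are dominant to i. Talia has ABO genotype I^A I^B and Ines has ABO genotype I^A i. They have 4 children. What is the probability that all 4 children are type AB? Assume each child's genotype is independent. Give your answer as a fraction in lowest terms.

1/256

ABO cross I^A I^B × I^A i → 1/2 A, 1/4 B, 1/4 AB.
So P(type AB) = 1/4 per child.
All 4 independent: (1/4)^4 = 1/256.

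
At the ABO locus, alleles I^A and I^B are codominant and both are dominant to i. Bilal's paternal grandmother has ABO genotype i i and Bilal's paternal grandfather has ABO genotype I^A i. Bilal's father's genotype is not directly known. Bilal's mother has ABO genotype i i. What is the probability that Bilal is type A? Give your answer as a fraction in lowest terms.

Bilal's father's ABO genotype from i i × I^A i: 1/2 I^A i, 1/2 i i.
Crossing each possibility with the mother i i and summing P(type A): 1/2·1/2 + 1/2·0 = 1/4.

1/4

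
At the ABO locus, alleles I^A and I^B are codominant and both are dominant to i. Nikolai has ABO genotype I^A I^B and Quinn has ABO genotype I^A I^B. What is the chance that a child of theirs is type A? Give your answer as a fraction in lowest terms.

1/4

ABO cross I^A I^B × I^A I^B → offspring phenotypes: 1/4 A, 1/4 B, 1/2 AB.
So P(type A) = 1/4.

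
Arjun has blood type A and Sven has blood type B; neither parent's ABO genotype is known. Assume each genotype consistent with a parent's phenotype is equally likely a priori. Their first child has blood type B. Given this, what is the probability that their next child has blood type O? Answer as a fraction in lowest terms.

1/12

Possible genotypes: Arjun ∈ {I^A I^A, I^A i}; Sven ∈ {I^B I^B, I^B i}.
Weight each parental genotype pair by prior × P(type-B child):
  I^A i × I^B I^B: posterior weight 2/3; P(next child type O) = 0.
  I^A i × I^B i: posterior weight 1/3; P(next child type O) = 1/4.
Weighted sum = 1/12.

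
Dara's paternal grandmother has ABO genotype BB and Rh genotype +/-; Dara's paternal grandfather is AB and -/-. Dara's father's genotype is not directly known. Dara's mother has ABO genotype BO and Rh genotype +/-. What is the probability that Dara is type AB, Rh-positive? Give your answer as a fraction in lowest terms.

5/64

Dara's father's ABO genotype from BB × AB: 1/2 AB, 1/2 BB.
Crossing each possibility with the mother BO and summing P(type AB): 1/2·1/4 + 1/2·0 = 1/8.
Similarly for Rh via the father's Rh distribution: P(Rh+) = 5/8.
Independent loci: 1/8 × 5/8 = 5/64.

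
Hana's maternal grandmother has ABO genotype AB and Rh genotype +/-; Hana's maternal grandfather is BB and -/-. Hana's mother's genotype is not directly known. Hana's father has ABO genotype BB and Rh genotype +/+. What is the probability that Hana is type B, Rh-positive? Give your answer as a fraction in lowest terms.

3/4

Hana's mother's ABO genotype from AB × BB: 1/2 AB, 1/2 BB.
Crossing each possibility with the father BB and summing P(type B): 1/2·1/2 + 1/2·1 = 3/4.
Similarly for Rh via the mother's Rh distribution: P(Rh+) = 1.
Independent loci: 3/4 × 1 = 3/4.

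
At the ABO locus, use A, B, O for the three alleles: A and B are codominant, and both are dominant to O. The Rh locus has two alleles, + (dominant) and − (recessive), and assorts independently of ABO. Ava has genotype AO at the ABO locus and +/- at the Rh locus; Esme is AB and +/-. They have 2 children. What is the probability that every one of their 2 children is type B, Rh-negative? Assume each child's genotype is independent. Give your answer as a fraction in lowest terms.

1/256

ABO cross AO × AB → 1/2 A, 1/4 B, 1/4 AB.
Rh cross +/- × +/- → 3/4 Rh+, 1/4 Rh-; so P(type B, Rh-negative) = 1/4 × 1/4 = 1/16 per child.
All 2 independent: (1/16)^2 = 1/256.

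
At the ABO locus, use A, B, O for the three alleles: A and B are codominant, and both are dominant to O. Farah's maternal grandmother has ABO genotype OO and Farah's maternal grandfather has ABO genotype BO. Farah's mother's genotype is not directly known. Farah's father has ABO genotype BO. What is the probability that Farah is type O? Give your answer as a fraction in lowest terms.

Farah's mother's ABO genotype from OO × BO: 1/2 BO, 1/2 OO.
Crossing each possibility with the father BO and summing P(type O): 1/2·1/4 + 1/2·1/2 = 3/8.

3/8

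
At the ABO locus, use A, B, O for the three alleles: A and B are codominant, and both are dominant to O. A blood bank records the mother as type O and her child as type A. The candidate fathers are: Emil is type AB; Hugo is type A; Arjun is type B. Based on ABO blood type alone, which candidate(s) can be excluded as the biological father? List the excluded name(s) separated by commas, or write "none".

Arjun

A candidate is excluded only if no genotype consistent with his phenotype could produce a type A child with a type O mother.
Arjun (type B): no genotype consistent with that phenotype can produce a type-A child with a type-O mother.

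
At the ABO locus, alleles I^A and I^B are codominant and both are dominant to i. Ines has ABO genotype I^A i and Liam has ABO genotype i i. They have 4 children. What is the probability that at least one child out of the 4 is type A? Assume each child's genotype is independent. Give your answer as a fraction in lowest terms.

ABO cross I^A i × i i → 1/2 O, 1/2 A.
So P(type A) = 1/2 per child.
P(none) = (1/2)^4 = 1/16; P(at least one) = 1 − 1/16 = 15/16.

15/16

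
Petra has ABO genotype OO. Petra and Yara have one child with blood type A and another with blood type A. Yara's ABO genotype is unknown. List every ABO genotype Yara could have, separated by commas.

AA, AB, AO

For each candidate genotype of Yara, check whether crossing it with OO can produce every observed child phenotype.
  AA → possible child types {A} ✓
  AB → possible child types {A, B} ✓
  AO → possible child types {O, A} ✓
  BB → possible child types {B} ✗
  BO → possible child types {O, B} ✗
  OO → possible child types {O} ✗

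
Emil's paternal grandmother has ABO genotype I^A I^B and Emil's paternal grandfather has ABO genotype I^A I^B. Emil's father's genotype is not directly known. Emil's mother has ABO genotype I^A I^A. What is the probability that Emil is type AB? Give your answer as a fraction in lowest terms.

1/2

Emil's father's ABO genotype from I^A I^B × I^A I^B: 1/4 I^A I^A, 1/2 I^A I^B, 1/4 I^B I^B.
Crossing each possibility with the mother I^A I^A and summing P(type AB): 1/4·0 + 1/2·1/2 + 1/4·1 = 1/2.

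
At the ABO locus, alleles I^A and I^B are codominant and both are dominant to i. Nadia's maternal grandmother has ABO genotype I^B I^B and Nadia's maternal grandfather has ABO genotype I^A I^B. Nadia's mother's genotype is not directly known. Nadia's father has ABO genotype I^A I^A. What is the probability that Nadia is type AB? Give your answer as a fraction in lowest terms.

3/4

Nadia's mother's ABO genotype from I^B I^B × I^A I^B: 1/2 I^A I^B, 1/2 I^B I^B.
Crossing each possibility with the father I^A I^A and summing P(type AB): 1/2·1/2 + 1/2·1 = 3/4.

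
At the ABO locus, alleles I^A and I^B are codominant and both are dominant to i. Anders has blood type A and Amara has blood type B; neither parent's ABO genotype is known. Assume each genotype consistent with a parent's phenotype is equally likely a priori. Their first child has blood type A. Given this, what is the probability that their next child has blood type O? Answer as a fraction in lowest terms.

Possible genotypes: Anders ∈ {I^A I^A, I^A i}; Amara ∈ {I^B I^B, I^B i}.
Weight each parental genotype pair by prior × P(type-A child):
  I^A I^A × I^B i: posterior weight 2/3; P(next child type O) = 0.
  I^A i × I^B i: posterior weight 1/3; P(next child type O) = 1/4.
Weighted sum = 1/12.

1/12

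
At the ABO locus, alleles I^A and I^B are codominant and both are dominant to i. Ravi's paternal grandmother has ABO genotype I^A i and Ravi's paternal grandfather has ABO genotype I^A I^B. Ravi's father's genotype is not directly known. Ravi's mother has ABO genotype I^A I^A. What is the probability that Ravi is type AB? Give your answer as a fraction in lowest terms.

Ravi's father's ABO genotype from I^A i × I^A I^B: 1/4 I^A I^A, 1/4 I^A I^B, 1/4 I^A i, 1/4 I^B i.
Crossing each possibility with the mother I^A I^A and summing P(type AB): 1/4·0 + 1/4·1/2 + 1/4·0 + 1/4·1/2 = 1/4.

1/4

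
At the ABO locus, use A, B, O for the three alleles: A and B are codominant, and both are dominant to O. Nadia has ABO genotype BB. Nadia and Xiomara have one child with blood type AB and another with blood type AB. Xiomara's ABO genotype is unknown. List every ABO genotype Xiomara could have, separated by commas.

AA, AB, AO

For each candidate genotype of Xiomara, check whether crossing it with BB can produce every observed child phenotype.
  AA → possible child types {AB} ✓
  AB → possible child types {B, AB} ✓
  AO → possible child types {B, AB} ✓
  BB → possible child types {B} ✗
  BO → possible child types {B} ✗
  OO → possible child types {B} ✗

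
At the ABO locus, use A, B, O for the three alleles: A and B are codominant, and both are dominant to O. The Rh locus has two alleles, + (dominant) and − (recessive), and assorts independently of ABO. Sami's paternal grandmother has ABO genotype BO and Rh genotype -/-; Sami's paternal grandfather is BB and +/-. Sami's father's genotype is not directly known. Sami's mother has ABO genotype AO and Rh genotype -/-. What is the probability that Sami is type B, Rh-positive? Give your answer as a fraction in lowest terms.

3/32

Sami's father's ABO genotype from BO × BB: 1/2 BB, 1/2 BO.
Crossing each possibility with the mother AO and summing P(type B): 1/2·1/2 + 1/2·1/4 = 3/8.
Similarly for Rh via the father's Rh distribution: P(Rh+) = 1/4.
Independent loci: 3/8 × 1/4 = 3/32.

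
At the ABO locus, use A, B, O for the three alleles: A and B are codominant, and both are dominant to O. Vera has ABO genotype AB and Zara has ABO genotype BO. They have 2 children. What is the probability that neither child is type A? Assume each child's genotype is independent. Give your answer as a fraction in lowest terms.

9/16

ABO cross AB × BO → 1/4 A, 1/2 B, 1/4 AB.
So P(type A) = 1/4 per child.
P(not type A) = 3/4 for one child; (3/4)^2 = 9/16.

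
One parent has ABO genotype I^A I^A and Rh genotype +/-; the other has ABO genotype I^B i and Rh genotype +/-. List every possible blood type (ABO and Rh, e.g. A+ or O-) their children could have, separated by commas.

Gametes from I^A I^A × I^B i give offspring ABO genotypes I^A I^B, I^A i, i.e. phenotypes A, AB.
Rh cross +/- × +/- → phenotypes Rh+, Rh-.
Combining independently: A+, A-, AB+, AB-.

A+, A-, AB+, AB-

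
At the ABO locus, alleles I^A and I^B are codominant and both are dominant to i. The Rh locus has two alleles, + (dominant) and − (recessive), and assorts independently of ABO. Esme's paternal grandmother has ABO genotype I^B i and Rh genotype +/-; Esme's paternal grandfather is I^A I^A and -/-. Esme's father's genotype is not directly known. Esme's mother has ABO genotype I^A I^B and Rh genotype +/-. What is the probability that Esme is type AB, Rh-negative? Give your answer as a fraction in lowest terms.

Esme's father's ABO genotype from I^B i × I^A I^A: 1/2 I^A I^B, 1/2 I^A i.
Crossing each possibility with the mother I^A I^B and summing P(type AB): 1/2·1/2 + 1/2·1/4 = 3/8.
Similarly for Rh via the father's Rh distribution: P(Rh-) = 3/8.
Independent loci: 3/8 × 3/8 = 9/64.

9/64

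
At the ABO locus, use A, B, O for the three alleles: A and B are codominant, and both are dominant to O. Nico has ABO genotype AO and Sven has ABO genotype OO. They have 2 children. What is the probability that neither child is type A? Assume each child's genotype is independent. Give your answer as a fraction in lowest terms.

ABO cross AO × OO → 1/2 O, 1/2 A.
So P(type A) = 1/2 per child.
P(not type A) = 1/2 for one child; (1/2)^2 = 1/4.

1/4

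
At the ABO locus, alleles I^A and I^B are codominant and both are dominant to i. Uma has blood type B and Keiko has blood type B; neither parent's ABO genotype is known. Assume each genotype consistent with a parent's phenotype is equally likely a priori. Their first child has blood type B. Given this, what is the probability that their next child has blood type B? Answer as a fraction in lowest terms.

Possible genotypes: Uma ∈ {I^B I^B, I^B i}; Keiko ∈ {I^B I^B, I^B i}.
Weight each parental genotype pair by prior × P(type-B child):
  I^B I^B × I^B I^B: posterior weight 4/15; P(next child type B) = 1.
  I^B I^B × I^B i: posterior weight 4/15; P(next child type B) = 1.
  I^B i × I^B I^B: posterior weight 4/15; P(next child type B) = 1.
  I^B i × I^B i: posterior weight 1/5; P(next child type B) = 3/4.
Weighted sum = 19/20.

19/20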